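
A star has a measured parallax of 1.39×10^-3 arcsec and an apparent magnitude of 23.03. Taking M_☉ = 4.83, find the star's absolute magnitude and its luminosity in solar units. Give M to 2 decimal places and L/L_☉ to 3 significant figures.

M ≈ 13.75; L/L_☉ ≈ 2.72×10^-4

d = 1/p = 1/1.39×10^-3″ = 719.4 pc
M = m − 5 log₁₀ d + 5 = 23.03 − 5·2.8570 + 5 = 13.745
M − M_☉ = 13.745 − 4.83 = 8.915
L/L_☉ = 10^(−0.4 × 8.915) = 2.716×10^-4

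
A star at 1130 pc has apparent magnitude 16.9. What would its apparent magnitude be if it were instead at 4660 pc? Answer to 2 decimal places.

m ≈ 19.98

Flux ∝ 1/d², so Δm = 5 log₁₀(d₂/d₁) = 5 log₁₀(4660/1130) = 3.077
m₂ = m₁ + Δm = 16.9 + (3.077) = 19.977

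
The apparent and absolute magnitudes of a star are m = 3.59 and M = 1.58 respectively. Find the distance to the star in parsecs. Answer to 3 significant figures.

μ = m − M = 2.010
m − M = 5 log₁₀ d − 5
log₁₀ d = (m − M)/5 + 1 = 1.4020
d = 10^1.4020 = 25.23 pc

d ≈ 25.2 pc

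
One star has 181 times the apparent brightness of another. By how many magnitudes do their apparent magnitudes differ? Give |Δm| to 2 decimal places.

|Δm| ≈ 5.64

Pogson: Δm = −2.5 log₁₀(ratio) = −2.5 log₁₀(181) = −2.5 × 2.2577 = -5.644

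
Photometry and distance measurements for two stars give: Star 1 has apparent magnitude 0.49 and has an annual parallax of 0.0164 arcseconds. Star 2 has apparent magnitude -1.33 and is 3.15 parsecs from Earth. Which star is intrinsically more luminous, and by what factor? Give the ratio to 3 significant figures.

Star 1 is more luminous, by a factor of 70.1.

Star 1: d = 1/p = 1/0.0164″ = 60.98 pc
Star 1: M = m − 5 log₁₀ d + 5 = 0.49 − 5·1.7852 + 5 = -3.436
Star 2: M = m − 5 log₁₀ d + 5 = -1.33 − 5·0.4983 + 5 = 1.178
ΔM = M_1 − M_2 = -3.436 − (1.178) = -4.614; smaller M is more luminous → Star 1.
L ratio = 10^(0.4 |ΔM|) = 10^1.846 = 70.10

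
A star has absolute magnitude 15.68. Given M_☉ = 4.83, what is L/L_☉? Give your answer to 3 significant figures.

M − M_☉ = 15.68 − 4.83 = 10.850
L/L_☉ = 10^(−0.4 (M − M_☉)) = 10^-4.340 = 4.571×10^-5

L/L_☉ ≈ 4.57×10^-5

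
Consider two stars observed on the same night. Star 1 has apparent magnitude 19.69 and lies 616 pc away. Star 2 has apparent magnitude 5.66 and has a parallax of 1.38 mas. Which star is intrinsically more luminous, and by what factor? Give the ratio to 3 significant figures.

Star 2 is more luminous, by a factor of 566000.

Star 1: M = m − 5 log₁₀ d + 5 = 19.69 − 5·2.7896 + 5 = 10.742
Star 2: p = 1.38 mas = 1.38×10^-3″ → d = 1/p = 724.6 pc
Star 2: M = m − 5 log₁₀ d + 5 = 5.66 − 5·2.8601 + 5 = -3.641
ΔM = M_1 − M_2 = 10.742 − (-3.641) = 14.383; smaller M is more luminous → Star 2.
L ratio = 10^(0.4 |ΔM|) = 10^5.753 = 566300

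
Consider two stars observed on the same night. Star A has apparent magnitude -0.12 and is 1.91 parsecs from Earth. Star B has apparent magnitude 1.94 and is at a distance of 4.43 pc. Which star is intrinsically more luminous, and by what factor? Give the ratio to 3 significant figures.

Star A is more luminous, by a factor of 1.24.

Star A: M = m − 5 log₁₀ d + 5 = -0.12 − 5·0.2810 + 5 = 3.475
Star B: M = m − 5 log₁₀ d + 5 = 1.94 − 5·0.6464 + 5 = 3.708
ΔM = M_A − M_B = 3.475 − (3.708) = -0.233; smaller M is more luminous → Star A.
L ratio = 10^(0.4 |ΔM|) = 10^0.093 = 1.240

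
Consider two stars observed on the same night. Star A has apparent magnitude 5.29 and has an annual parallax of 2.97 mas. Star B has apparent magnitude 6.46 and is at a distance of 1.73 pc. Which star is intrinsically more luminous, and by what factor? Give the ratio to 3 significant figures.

Star A is more luminous, by a factor of 111000.

Star A: p = 2.97 mas = 2.97×10^-3″ → d = 1/p = 336.7 pc
Star A: M = m − 5 log₁₀ d + 5 = 5.29 − 5·2.5272 + 5 = -2.346
Star B: M = m − 5 log₁₀ d + 5 = 6.46 − 5·0.2380 + 5 = 10.270
ΔM = M_A − M_B = -2.346 − (10.270) = -12.616; smaller M is more luminous → Star A.
L ratio = 10^(0.4 |ΔM|) = 10^5.046 = 111300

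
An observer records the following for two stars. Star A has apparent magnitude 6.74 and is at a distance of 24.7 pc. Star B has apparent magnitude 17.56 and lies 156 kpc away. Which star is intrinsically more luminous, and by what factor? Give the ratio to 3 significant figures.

Star A: M = m − 5 log₁₀ d + 5 = 6.74 − 5·1.3927 + 5 = 4.777
Star B: d = 156 kpc = 156000 pc
Star B: M = m − 5 log₁₀ d + 5 = 17.56 − 5·5.1931 + 5 = -3.406
ΔM = M_A − M_B = 4.777 − (-3.406) = 8.182; smaller M is more luminous → Star B.
L ratio = 10^(0.4 |ΔM|) = 10^3.273 = 1874

Star B is more luminous, by a factor of 1870.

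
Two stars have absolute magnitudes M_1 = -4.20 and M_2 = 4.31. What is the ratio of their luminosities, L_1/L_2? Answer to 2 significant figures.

L_1/L_2 ≈ 2500

ΔM = M_1 − M_2 = -8.51
L_1/L_2 = 10^(−0.4 ΔM) = 10^3.404 = 2535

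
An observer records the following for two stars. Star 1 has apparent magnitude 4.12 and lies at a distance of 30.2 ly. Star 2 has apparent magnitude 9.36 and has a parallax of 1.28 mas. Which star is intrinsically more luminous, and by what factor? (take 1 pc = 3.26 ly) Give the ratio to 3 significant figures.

Star 2 is more luminous, by a factor of 57.0.

Star 1: d = 30.2 ly / 3.26 = 9.264 pc
Star 1: M = m − 5 log₁₀ d + 5 = 4.12 − 5·0.9668 + 5 = 4.286
Star 2: p = 1.28 mas = 1.28×10^-3″ → d = 1/p = 781.2 pc
Star 2: M = m − 5 log₁₀ d + 5 = 9.36 − 5·2.8928 + 5 = -0.104
ΔM = M_1 − M_2 = 4.286 − (-0.104) = 4.390; smaller M is more luminous → Star 2.
L ratio = 10^(0.4 |ΔM|) = 10^1.756 = 57.02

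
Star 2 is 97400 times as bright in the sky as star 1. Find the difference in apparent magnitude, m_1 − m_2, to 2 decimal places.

m_1 − m_2 ≈ 12.47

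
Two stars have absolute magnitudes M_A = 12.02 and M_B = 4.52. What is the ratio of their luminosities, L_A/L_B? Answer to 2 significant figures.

L_A/L_B ≈ 1.0×10^-3

ΔM = M_A − M_B = 7.50
L_A/L_B = 10^(−0.4 ΔM) = 10^-3.000 = 1.000×10^-3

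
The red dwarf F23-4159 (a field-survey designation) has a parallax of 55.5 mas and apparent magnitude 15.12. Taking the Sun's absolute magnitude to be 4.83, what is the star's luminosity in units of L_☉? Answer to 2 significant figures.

d = 1/p = 1000/55.5 mas = 18.02 pc
M = m − 5 log₁₀ d + 5 = 15.12 − 5·1.2557 + 5 = 13.841
M − M_☉ = 13.841 − 4.83 = 9.011
L/L_☉ = 10^(−0.4 × 9.011) = 2.486×10^-4

L/L_☉ ≈ 2.5×10^-4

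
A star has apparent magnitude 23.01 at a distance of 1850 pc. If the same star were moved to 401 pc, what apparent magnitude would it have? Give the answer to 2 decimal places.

Flux ∝ 1/d², so Δm = 5 log₁₀(d₂/d₁) = 5 log₁₀(401/1850) = -3.320
m₂ = m₁ + Δm = 23.01 + (-3.320) = 19.690

m ≈ 19.69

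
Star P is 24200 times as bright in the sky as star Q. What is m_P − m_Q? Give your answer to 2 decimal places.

m_P − m_Q ≈ -10.96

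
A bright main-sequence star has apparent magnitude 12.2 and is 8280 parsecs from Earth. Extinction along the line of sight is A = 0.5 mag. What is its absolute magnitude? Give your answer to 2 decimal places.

M ≈ -2.89

5 log₁₀(d/10 pc) = 5 log₁₀(8280) − 5 = 14.590
M = m − 5 log₁₀(d/10) − A = 12.2 − 14.590 − 0.5 = -2.890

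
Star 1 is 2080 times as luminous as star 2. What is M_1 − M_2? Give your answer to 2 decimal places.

M_1 − M_2 ≈ -8.30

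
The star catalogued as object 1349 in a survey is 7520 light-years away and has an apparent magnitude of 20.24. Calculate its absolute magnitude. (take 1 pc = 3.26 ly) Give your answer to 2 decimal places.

M ≈ 8.42

d = 7520 ly / 3.26 = 2307 pc
5 log₁₀(d/10 pc) = 5 log₁₀(2307) − 5 = 11.815
M = m − 5 log₁₀(d/10) = 20.24 − 11.815 = 8.425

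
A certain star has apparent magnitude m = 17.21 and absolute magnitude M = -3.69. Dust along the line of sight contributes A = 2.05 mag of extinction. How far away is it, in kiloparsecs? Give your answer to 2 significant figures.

m − M = 5 log₁₀(d/10 pc) + A  ⇒  17.21 − (-3.69) − 2.05 = 5 log₁₀(d/10)
18.850 = 5 log₁₀(d/10)
log₁₀ d = (m − M − A)/5 + 1 = 4.7700
d = 10^4.7700 = 58880 pc
= 58.88 kpc

d ≈ 59 kpc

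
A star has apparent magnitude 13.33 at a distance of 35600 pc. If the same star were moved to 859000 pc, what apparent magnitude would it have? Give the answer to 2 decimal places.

m ≈ 20.24

Flux ∝ 1/d², so Δm = 5 log₁₀(d₂/d₁) = 5 log₁₀(859000/35600) = 6.913
m₂ = m₁ + Δm = 13.33 + (6.913) = 20.243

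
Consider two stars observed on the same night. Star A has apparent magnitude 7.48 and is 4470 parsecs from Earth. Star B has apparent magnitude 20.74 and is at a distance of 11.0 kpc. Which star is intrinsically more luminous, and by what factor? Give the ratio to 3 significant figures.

Star A: M = m − 5 log₁₀ d + 5 = 7.48 − 5·3.6503 + 5 = -5.772
Star B: d = 11.0 kpc = 11000 pc
Star B: M = m − 5 log₁₀ d + 5 = 20.74 − 5·4.0414 + 5 = 5.533
ΔM = M_A − M_B = -5.772 − (5.533) = -11.305; smaller M is more luminous → Star A.
L ratio = 10^(0.4 |ΔM|) = 10^4.522 = 33250

Star A is more luminous, by a factor of 33300.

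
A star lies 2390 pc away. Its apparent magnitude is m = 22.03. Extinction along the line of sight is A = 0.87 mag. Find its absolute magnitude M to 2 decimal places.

5 log₁₀(d/10 pc) = 5 log₁₀(2390) − 5 = 11.892
M = m − 5 log₁₀(d/10) − A = 22.03 − 11.892 − 0.87 = 9.268

M ≈ 9.27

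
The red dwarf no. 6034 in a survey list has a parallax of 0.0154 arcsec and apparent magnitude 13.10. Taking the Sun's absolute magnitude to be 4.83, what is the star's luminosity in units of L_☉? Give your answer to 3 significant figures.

L/L_☉ ≈ 0.0207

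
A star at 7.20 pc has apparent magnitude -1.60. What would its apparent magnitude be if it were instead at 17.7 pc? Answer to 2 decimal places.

Flux ∝ 1/d², so Δm = 5 log₁₀(d₂/d₁) = 5 log₁₀(17.7/7.20) = 1.953
m₂ = m₁ + Δm = -1.60 + (1.953) = 0.353

m ≈ 0.35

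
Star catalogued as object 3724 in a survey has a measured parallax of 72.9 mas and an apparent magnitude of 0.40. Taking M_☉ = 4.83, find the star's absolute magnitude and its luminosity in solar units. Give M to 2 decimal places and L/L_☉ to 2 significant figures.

M ≈ -0.29; L/L_☉ ≈ 110

d = 1/p = 1000/72.9 mas = 13.72 pc
M = m − 5 log₁₀ d + 5 = 0.40 − 5·1.1373 + 5 = -0.286
M − M_☉ = -0.286 − 4.83 = -5.116
L/L_☉ = 10^(−0.4 × -5.116) = 111.3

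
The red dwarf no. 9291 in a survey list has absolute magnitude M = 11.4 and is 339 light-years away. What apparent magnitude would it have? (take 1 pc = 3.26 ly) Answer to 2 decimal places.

m ≈ 16.48

d = 339 ly / 3.26 = 104.0 pc
m = M + 5 log₁₀ d − 5 = 11.4 + 5·2.0170 − 5 = 16.485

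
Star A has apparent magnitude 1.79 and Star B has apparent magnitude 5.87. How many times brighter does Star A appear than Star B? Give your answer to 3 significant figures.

42.9

Δm = 1.79 − (5.87) = -4.08
Flux ratio = 10^(−0.4 Δm) = 10^(−0.4 × -4.08) = 10^1.632 = 42.85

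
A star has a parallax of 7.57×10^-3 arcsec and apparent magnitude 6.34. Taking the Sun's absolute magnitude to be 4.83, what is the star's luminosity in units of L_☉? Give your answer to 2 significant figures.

d = 1/p = 1/7.57×10^-3″ = 132.1 pc
M = m − 5 log₁₀ d + 5 = 6.34 − 5·2.1209 + 5 = 0.735
M − M_☉ = 0.735 − 4.83 = -4.095
L/L_☉ = 10^(−0.4 × -4.095) = 43.43

L/L_☉ ≈ 43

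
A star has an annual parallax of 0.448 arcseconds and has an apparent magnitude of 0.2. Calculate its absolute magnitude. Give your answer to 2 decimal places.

d = 1/p = 1/0.448″ = 2.232 pc
5 log₁₀(d/10 pc) = 5 log₁₀(2.232) − 5 = -3.256
M = m − 5 log₁₀(d/10) = 0.2 + 3.256 = 3.456

M ≈ 3.46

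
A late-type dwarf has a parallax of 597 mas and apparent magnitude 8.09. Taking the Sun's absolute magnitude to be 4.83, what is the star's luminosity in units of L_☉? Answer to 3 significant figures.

L/L_☉ ≈ 1.39×10^-3

d = 1/p = 1000/597 mas = 1.675 pc
M = m − 5 log₁₀ d + 5 = 8.09 − 5·0.2240 + 5 = 11.970
M − M_☉ = 11.970 − 4.83 = 7.140
L/L_☉ = 10^(−0.4 × 7.140) = 1.393×10^-3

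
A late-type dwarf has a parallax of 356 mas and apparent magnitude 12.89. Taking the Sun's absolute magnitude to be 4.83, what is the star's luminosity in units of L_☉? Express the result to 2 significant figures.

L/L_☉ ≈ 4.7×10^-5

d = 1/p = 1000/356 mas = 2.809 pc
M = m − 5 log₁₀ d + 5 = 12.89 − 5·0.4486 + 5 = 15.647
M − M_☉ = 15.647 − 4.83 = 10.817
L/L_☉ = 10^(−0.4 × 10.817) = 4.711×10^-5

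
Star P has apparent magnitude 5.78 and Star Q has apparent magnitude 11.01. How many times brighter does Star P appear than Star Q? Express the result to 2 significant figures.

120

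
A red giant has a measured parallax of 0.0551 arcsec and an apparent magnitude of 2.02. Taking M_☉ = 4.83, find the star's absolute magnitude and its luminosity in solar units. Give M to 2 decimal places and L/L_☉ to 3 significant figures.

M ≈ 0.73; L/L_☉ ≈ 43.8

d = 1/p = 1/0.0551″ = 18.15 pc
M = m − 5 log₁₀ d + 5 = 2.02 − 5·1.2588 + 5 = 0.726
M − M_☉ = 0.726 − 4.83 = -4.104
L/L_☉ = 10^(−0.4 × -4.104) = 43.82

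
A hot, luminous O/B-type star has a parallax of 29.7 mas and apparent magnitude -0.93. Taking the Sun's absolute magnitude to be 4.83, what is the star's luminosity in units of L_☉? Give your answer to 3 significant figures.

L/L_☉ ≈ 2280

d = 1/p = 1000/29.7 mas = 33.67 pc
M = m − 5 log₁₀ d + 5 = -0.93 − 5·1.5272 + 5 = -3.566
M − M_☉ = -3.566 − 4.83 = -8.396
L/L_☉ = 10^(−0.4 × -8.396) = 2283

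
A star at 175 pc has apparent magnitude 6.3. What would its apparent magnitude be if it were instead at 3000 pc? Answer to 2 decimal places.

Flux ∝ 1/d², so Δm = 5 log₁₀(d₂/d₁) = 5 log₁₀(3000/175) = 6.170
m₂ = m₁ + Δm = 6.3 + (6.170) = 12.470

m ≈ 12.47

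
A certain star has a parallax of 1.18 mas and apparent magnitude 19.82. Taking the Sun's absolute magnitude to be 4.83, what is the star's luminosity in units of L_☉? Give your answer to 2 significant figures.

L/L_☉ ≈ 7.2×10^-3

d = 1/p = 1000/1.18 mas = 847.5 pc
M = m − 5 log₁₀ d + 5 = 19.82 − 5·2.9281 + 5 = 10.179
M − M_☉ = 10.179 − 4.83 = 5.349
L/L_☉ = 10^(−0.4 × 5.349) = 7.248×10^-3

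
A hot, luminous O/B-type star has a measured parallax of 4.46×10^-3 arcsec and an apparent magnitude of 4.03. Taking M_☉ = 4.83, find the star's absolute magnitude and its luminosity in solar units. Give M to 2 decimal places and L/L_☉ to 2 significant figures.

d = 1/p = 1/4.46×10^-3″ = 224.2 pc
M = m − 5 log₁₀ d + 5 = 4.03 − 5·2.3507 + 5 = -2.723
M − M_☉ = -2.723 − 4.83 = -7.553
L/L_☉ = 10^(−0.4 × -7.553) = 1050

M ≈ -2.72; L/L_☉ ≈ 1100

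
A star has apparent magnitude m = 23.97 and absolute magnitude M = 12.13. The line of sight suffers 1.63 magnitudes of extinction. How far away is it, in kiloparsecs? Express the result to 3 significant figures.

d ≈ 1.10 kpc

m − M = 5 log₁₀(d/10 pc) + A  ⇒  23.97 − (12.13) − 1.63 = 5 log₁₀(d/10)
10.210 = 5 log₁₀(d/10)
log₁₀ d = (m − M − A)/5 + 1 = 3.0420
d = 10^3.0420 = 1102 pc
= 1.102 kpc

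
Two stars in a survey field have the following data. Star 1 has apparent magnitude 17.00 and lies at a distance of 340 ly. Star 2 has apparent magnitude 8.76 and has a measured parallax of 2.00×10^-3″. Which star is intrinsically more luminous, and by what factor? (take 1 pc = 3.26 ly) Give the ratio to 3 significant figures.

Star 2 is more luminous, by a factor of 45400.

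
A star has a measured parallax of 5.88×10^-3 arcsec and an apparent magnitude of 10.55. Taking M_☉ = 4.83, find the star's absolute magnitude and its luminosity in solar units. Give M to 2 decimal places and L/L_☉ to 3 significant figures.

M ≈ 4.40; L/L_☉ ≈ 1.49

d = 1/p = 1/5.88×10^-3″ = 170.1 pc
M = m − 5 log₁₀ d + 5 = 10.55 − 5·2.2306 + 5 = 4.397
M − M_☉ = 4.397 − 4.83 = -0.433
L/L_☉ = 10^(−0.4 × -0.433) = 1.490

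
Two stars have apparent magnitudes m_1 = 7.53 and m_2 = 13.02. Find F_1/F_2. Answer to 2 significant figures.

Magnitude difference = -5.49
Flux ratio = 10^(−0.4 Δm) = 10^(−0.4 × -5.49) = 10^2.196 = 157.0

F_1/F_2 ≈ 160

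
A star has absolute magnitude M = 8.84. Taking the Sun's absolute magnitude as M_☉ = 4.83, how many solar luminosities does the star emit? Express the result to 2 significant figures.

M − M_☉ = 8.84 − 4.83 = 4.010
L/L_☉ = 10^(−0.4 (M − M_☉)) = 10^-1.604 = 0.02489

L/L_☉ ≈ 0.025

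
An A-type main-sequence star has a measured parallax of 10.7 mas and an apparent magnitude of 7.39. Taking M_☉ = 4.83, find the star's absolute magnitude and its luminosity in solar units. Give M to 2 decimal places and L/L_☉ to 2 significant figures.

M ≈ 2.54; L/L_☉ ≈ 8.3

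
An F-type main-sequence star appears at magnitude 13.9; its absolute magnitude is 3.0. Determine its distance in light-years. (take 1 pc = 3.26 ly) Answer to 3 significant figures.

d ≈ 4930 ly

Distance modulus: m − M = 13.9 − (3.0) = 10.900
m − M = 5 log₁₀ d − 5
log₁₀ d = (m − M)/5 + 1 = 3.1800
d = 10^3.1800 = 1514 pc
= 4934 ly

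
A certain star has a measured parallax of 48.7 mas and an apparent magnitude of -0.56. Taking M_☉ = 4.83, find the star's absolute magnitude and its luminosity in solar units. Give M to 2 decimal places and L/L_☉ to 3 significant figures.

d = 1/p = 1000/48.7 mas = 20.53 pc
M = m − 5 log₁₀ d + 5 = -0.56 − 5·1.3125 + 5 = -2.122
M − M_☉ = -2.122 − 4.83 = -6.952
L/L_☉ = 10^(−0.4 × -6.952) = 603.9

M ≈ -2.12; L/L_☉ ≈ 604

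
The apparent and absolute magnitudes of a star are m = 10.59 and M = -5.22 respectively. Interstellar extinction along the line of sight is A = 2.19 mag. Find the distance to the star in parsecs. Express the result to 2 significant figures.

d ≈ 5300 pc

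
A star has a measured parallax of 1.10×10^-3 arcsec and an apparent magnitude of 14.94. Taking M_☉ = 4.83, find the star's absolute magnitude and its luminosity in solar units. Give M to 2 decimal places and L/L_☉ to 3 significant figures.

d = 1/p = 1/1.10×10^-3″ = 909.1 pc
M = m − 5 log₁₀ d + 5 = 14.94 − 5·2.9586 + 5 = 5.147
M − M_☉ = 5.147 − 4.83 = 0.317
L/L_☉ = 10^(−0.4 × 0.317) = 0.7468

M ≈ 5.15; L/L_☉ ≈ 0.747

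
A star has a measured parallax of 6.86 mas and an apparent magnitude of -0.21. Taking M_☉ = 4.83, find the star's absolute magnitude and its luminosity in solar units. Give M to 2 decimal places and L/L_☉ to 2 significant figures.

d = 1/p = 1000/6.86 mas = 145.8 pc
M = m − 5 log₁₀ d + 5 = -0.21 − 5·2.1637 + 5 = -6.028
M − M_☉ = -6.028 − 4.83 = -10.858
L/L_☉ = 10^(−0.4 × -10.858) = 22050

M ≈ -6.03; L/L_☉ ≈ 22000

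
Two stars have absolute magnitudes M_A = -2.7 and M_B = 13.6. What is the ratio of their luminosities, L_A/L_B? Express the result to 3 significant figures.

ΔM = M_A − M_B = -16.3
L_A/L_B = 10^(−0.4 ΔM) = 10^6.520 = 3.311×10^6

L_A/L_B ≈ 3.31×10^6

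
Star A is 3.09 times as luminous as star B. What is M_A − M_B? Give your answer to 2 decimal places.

Pogson: ΔM = −2.5 log₁₀(ratio) = −2.5 log₁₀(3.09) = −2.5 × 0.4900 = -1.225
Star A is brighter, so it has the smaller magnitude: the difference is negative.

M_A − M_B ≈ -1.22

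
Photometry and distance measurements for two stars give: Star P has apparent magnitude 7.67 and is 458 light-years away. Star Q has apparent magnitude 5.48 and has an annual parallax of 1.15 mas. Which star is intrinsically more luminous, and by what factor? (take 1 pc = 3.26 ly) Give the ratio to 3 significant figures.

Star Q is more luminous, by a factor of 288.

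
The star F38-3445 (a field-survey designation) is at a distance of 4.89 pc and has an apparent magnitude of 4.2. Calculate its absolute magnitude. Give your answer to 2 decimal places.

M ≈ 5.75

5 log₁₀(d/10 pc) = 5 log₁₀(4.890) − 5 = -1.553
M = m − 5 log₁₀(d/10) = 4.2 + 1.553 = 5.753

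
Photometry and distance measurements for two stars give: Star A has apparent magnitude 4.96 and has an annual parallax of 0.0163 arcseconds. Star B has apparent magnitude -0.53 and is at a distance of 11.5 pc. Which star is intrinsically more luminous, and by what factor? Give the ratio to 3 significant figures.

Star A: d = 1/p = 1/0.0163″ = 61.35 pc
Star A: M = m − 5 log₁₀ d + 5 = 4.96 − 5·1.7878 + 5 = 1.021
Star B: M = m − 5 log₁₀ d + 5 = -0.53 − 5·1.0607 + 5 = -0.833
ΔM = M_A − M_B = 1.021 − (-0.833) = 1.854; smaller M is more luminous → Star B.
L ratio = 10^(0.4 |ΔM|) = 10^0.742 = 5.518

Star B is more luminous, by a factor of 5.52.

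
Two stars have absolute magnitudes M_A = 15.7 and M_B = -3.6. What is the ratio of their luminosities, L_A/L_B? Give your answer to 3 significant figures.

L_A/L_B ≈ 1.91×10^-8

ΔM = M_A − M_B = 19.3
L_A/L_B = 10^(−0.4 ΔM) = 10^-7.720 = 1.905×10^-8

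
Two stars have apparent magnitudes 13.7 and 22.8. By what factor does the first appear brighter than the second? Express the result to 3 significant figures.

4370

Magnitude difference = -9.1
Flux ratio = 10^(−0.4 Δm) = 10^(−0.4 × -9.1) = 10^3.640 = 4365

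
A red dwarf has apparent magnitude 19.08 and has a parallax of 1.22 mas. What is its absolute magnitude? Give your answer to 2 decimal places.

M ≈ 9.51

p = 1.22 mas = 1.22×10^-3″ → d = 1/p = 819.7 pc
5 log₁₀(d/10 pc) = 5 log₁₀(819.7) − 5 = 9.568
M = m − 5 log₁₀(d/10) = 19.08 − 9.568 = 9.512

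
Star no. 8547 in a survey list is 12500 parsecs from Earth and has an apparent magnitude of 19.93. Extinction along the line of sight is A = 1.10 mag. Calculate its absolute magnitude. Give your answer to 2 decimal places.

5 log₁₀(d/10 pc) = 5 log₁₀(12500) − 5 = 15.485
M = m − 5 log₁₀(d/10) − A = 19.93 − 15.485 − 1.10 = 3.345

M ≈ 3.35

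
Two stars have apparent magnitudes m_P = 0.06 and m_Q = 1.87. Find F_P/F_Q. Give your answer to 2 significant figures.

Δm = 0.06 − (1.87) = -1.81
Flux ratio = 10^(−0.4 Δm) = 10^(−0.4 × -1.81) = 10^0.724 = 5.297

F_P/F_Q ≈ 5.3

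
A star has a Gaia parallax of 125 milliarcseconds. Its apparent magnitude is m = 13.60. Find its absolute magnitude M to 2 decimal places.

M ≈ 14.08

p = 125 mas = 0.125″ → d = 1/p = 8.000 pc
5 log₁₀(d/10 pc) = 5 log₁₀(8.000) − 5 = -0.485
M = m − 5 log₁₀(d/10) = 13.60 + 0.485 = 14.085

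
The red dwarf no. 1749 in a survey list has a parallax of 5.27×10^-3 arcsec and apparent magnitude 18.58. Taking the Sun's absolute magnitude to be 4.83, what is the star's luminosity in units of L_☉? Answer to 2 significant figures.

L/L_☉ ≈ 1.1×10^-3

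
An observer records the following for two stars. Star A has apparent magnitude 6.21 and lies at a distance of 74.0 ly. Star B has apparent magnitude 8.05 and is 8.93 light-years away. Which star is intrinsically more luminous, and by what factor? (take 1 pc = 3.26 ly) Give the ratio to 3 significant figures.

Star A is more luminous, by a factor of 374.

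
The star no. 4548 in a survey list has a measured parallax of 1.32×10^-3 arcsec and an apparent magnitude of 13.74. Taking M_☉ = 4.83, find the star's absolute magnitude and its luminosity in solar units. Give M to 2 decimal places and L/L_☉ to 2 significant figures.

d = 1/p = 1/1.32×10^-3″ = 757.6 pc
M = m − 5 log₁₀ d + 5 = 13.74 − 5·2.8794 + 5 = 4.343
M − M_☉ = 4.343 − 4.83 = -0.487
L/L_☉ = 10^(−0.4 × -0.487) = 1.566

M ≈ 4.34; L/L_☉ ≈ 1.6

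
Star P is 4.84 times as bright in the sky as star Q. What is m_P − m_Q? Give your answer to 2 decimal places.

m_P − m_Q ≈ -1.71

Pogson: Δm = −2.5 log₁₀(ratio) = −2.5 log₁₀(4.84) = −2.5 × 0.6848 = -1.712
Star P is brighter, so it has the smaller magnitude: the difference is negative.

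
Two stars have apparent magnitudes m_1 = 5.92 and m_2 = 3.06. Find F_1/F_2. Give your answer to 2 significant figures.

F_1/F_2 ≈ 0.072

Magnitude difference = 2.86
Flux ratio = 10^(−0.4 Δm) = 10^(−0.4 × 2.86) = 10^-1.144 = 0.07178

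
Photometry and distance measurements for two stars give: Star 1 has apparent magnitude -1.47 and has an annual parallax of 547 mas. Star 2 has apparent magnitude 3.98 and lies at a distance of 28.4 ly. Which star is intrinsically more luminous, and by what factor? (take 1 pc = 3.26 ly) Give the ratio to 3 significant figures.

Star 1: p = 547 mas = 0.547″ → d = 1/p = 1.828 pc
Star 1: M = m − 5 log₁₀ d + 5 = -1.47 − 5·0.2620 + 5 = 2.220
Star 2: d = 28.4 ly / 3.26 = 8.712 pc
Star 2: M = m − 5 log₁₀ d + 5 = 3.98 − 5·0.9401 + 5 = 4.279
ΔM = M_1 − M_2 = 2.220 − (4.279) = -2.060; smaller M is more luminous → Star 1.
L ratio = 10^(0.4 |ΔM|) = 10^0.824 = 6.665

Star 1 is more luminous, by a factor of 6.67.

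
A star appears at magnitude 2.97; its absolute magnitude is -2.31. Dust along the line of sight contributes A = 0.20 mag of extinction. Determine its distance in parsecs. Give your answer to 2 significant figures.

d ≈ 100 pc

m − M = 5 log₁₀(d/10 pc) + A  ⇒  2.97 − (-2.31) − 0.20 = 5 log₁₀(d/10)
5.080 = 5 log₁₀(d/10)
log₁₀ d = (m − M − A)/5 + 1 = 2.0160
d = 10^2.0160 = 103.8 pc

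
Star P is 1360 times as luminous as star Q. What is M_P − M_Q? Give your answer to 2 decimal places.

Pogson: ΔM = −2.5 log₁₀(ratio) = −2.5 log₁₀(1360) = −2.5 × 3.1335 = -7.834
Star P is brighter, so it has the smaller magnitude: the difference is negative.

M_P − M_Q ≈ -7.83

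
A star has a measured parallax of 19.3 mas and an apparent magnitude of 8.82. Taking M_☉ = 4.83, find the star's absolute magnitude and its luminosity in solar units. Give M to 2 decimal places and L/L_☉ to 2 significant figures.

M ≈ 5.25; L/L_☉ ≈ 0.68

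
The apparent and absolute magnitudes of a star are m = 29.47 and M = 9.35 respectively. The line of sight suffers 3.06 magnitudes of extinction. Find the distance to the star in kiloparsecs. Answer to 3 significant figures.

d ≈ 25.8 kpc

m − M = 5 log₁₀(d/10 pc) + A  ⇒  29.47 − (9.35) − 3.06 = 5 log₁₀(d/10)
17.060 = 5 log₁₀(d/10)
log₁₀ d = (m − M − A)/5 + 1 = 4.4120
d = 10^4.4120 = 25820 pc
= 25.82 kpc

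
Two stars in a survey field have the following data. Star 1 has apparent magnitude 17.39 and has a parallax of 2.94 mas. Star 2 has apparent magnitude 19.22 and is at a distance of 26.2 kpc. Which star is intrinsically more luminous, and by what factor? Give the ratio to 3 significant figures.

Star 1: p = 2.94 mas = 2.94×10^-3″ → d = 1/p = 340.1 pc
Star 1: M = m − 5 log₁₀ d + 5 = 17.39 − 5·2.5317 + 5 = 9.732
Star 2: d = 26.2 kpc = 26200 pc
Star 2: M = m − 5 log₁₀ d + 5 = 19.22 − 5·4.4183 + 5 = 2.128
ΔM = M_1 − M_2 = 9.732 − (2.128) = 7.603; smaller M is more luminous → Star 2.
L ratio = 10^(0.4 |ΔM|) = 10^3.041 = 1100

Star 2 is more luminous, by a factor of 1100.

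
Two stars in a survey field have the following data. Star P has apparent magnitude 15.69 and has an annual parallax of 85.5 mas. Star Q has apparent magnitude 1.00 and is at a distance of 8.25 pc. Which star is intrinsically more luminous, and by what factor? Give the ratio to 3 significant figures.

Star P: p = 85.5 mas = 0.0855″ → d = 1/p = 11.70 pc
Star P: M = m − 5 log₁₀ d + 5 = 15.69 − 5·1.0680 + 5 = 15.350
Star Q: M = m − 5 log₁₀ d + 5 = 1.00 − 5·0.9165 + 5 = 1.418
ΔM = M_P − M_Q = 15.350 − (1.418) = 13.932; smaller M is more luminous → Star Q.
L ratio = 10^(0.4 |ΔM|) = 10^5.573 = 374000

Star Q is more luminous, by a factor of 374000.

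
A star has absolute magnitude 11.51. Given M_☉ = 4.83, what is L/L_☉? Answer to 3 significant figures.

M − M_☉ = 11.51 − 4.83 = 6.680
L/L_☉ = 10^(−0.4 (M − M_☉)) = 10^-2.672 = 2.128×10^-3

L/L_☉ ≈ 2.13×10^-3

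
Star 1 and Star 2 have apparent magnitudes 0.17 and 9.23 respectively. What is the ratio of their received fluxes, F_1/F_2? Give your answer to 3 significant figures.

Magnitude difference = -9.06
Flux ratio = 10^(−0.4 Δm) = 10^(−0.4 × -9.06) = 10^3.624 = 4207

F_1/F_2 ≈ 4210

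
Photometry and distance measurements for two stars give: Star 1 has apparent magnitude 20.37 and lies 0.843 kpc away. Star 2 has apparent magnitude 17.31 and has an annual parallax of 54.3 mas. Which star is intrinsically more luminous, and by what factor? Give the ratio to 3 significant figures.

Star 1: d = 0.843 kpc = 843.0 pc
Star 1: M = m − 5 log₁₀ d + 5 = 20.37 − 5·2.9258 + 5 = 10.741
Star 2: p = 54.3 mas = 0.0543″ → d = 1/p = 18.42 pc
Star 2: M = m − 5 log₁₀ d + 5 = 17.31 − 5·1.2652 + 5 = 15.984
ΔM = M_1 − M_2 = 10.741 − (15.984) = -5.243; smaller M is more luminous → Star 1.
L ratio = 10^(0.4 |ΔM|) = 10^2.097 = 125.1

Star 1 is more luminous, by a factor of 125.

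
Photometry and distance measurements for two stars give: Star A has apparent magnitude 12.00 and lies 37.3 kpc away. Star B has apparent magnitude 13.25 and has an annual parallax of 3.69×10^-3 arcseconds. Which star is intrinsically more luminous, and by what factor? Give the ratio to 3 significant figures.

Star A is more luminous, by a factor of 59900.

Star A: d = 37.3 kpc = 37300 pc
Star A: M = m − 5 log₁₀ d + 5 = 12.00 − 5·4.5717 + 5 = -5.859
Star B: d = 1/p = 1/3.69×10^-3″ = 271.0 pc
Star B: M = m − 5 log₁₀ d + 5 = 13.25 − 5·2.4330 + 5 = 6.085
ΔM = M_A − M_B = -5.859 − (6.085) = -11.944; smaller M is more luminous → Star A.
L ratio = 10^(0.4 |ΔM|) = 10^4.777 = 59910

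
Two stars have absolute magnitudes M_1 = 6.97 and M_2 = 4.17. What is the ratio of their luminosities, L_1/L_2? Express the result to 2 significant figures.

L_1/L_2 ≈ 0.076

ΔM = M_1 − M_2 = 2.80
L_1/L_2 = 10^(−0.4 ΔM) = 10^-1.120 = 0.07586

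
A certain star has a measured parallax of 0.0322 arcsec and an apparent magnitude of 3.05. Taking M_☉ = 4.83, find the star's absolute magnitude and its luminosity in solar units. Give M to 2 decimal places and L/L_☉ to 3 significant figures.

d = 1/p = 1/0.0322″ = 31.06 pc
M = m − 5 log₁₀ d + 5 = 3.05 − 5·1.4921 + 5 = 0.589
M − M_☉ = 0.589 − 4.83 = -4.241
L/L_☉ = 10^(−0.4 × -4.241) = 49.69

M ≈ 0.59; L/L_☉ ≈ 49.7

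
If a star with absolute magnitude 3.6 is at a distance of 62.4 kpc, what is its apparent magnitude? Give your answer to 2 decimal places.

m ≈ 22.58

d = 62.4 kpc = 62400 pc
m = M + 5 log₁₀ d − 5 = 3.6 + 5·4.7952 − 5 = 22.576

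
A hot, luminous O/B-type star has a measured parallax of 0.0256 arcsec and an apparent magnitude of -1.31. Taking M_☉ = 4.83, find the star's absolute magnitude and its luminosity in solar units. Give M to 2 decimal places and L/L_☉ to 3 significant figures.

M ≈ -4.27; L/L_☉ ≈ 4360

d = 1/p = 1/0.0256″ = 39.06 pc
M = m − 5 log₁₀ d + 5 = -1.31 − 5·1.5918 + 5 = -4.269
M − M_☉ = -4.269 − 4.83 = -9.099
L/L_☉ = 10^(−0.4 × -9.099) = 4360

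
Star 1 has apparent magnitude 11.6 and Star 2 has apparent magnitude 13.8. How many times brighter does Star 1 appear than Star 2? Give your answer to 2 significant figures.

Magnitude difference = -2.2
Flux ratio = 10^(−0.4 Δm) = 10^(−0.4 × -2.2) = 10^0.880 = 7.586

7.6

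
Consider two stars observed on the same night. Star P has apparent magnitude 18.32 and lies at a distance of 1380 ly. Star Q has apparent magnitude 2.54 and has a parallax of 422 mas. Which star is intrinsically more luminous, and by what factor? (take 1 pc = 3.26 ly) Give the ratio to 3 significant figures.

Star Q is more luminous, by a factor of 64.3.

Star P: d = 1380 ly / 3.26 = 423.3 pc
Star P: M = m − 5 log₁₀ d + 5 = 18.32 − 5·2.6267 + 5 = 10.187
Star Q: p = 422 mas = 0.422″ → d = 1/p = 2.370 pc
Star Q: M = m − 5 log₁₀ d + 5 = 2.54 − 5·0.3747 + 5 = 5.667
ΔM = M_P − M_Q = 10.187 − (5.667) = 4.520; smaller M is more luminous → Star Q.
L ratio = 10^(0.4 |ΔM|) = 10^1.808 = 64.28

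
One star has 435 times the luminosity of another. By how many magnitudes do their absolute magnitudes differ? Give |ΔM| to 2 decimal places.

Pogson: ΔM = −2.5 log₁₀(ratio) = −2.5 log₁₀(435) = −2.5 × 2.6385 = -6.596

|ΔM| ≈ 6.60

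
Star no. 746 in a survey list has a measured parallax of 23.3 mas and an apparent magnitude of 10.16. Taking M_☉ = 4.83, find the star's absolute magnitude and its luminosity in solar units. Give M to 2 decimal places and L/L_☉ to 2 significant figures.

M ≈ 7.00; L/L_☉ ≈ 0.14

d = 1/p = 1000/23.3 mas = 42.92 pc
M = m − 5 log₁₀ d + 5 = 10.16 − 5·1.6326 + 5 = 6.997
M − M_☉ = 6.997 − 4.83 = 2.167
L/L_☉ = 10^(−0.4 × 2.167) = 0.1359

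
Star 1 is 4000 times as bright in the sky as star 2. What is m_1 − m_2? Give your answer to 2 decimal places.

m_1 − m_2 ≈ -9.01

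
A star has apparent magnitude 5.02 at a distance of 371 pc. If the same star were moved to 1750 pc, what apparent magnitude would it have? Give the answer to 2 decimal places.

m ≈ 8.39

Flux ∝ 1/d², so Δm = 5 log₁₀(d₂/d₁) = 5 log₁₀(1750/371) = 3.368
m₂ = m₁ + Δm = 5.02 + (3.368) = 8.388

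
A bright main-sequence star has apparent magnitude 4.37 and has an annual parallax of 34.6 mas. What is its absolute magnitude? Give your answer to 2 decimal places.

M ≈ 2.07

p = 34.6 mas = 0.0346″ → d = 1/p = 28.90 pc
5 log₁₀(d/10 pc) = 5 log₁₀(28.90) − 5 = 2.305
M = m − 5 log₁₀(d/10) = 4.37 − 2.305 = 2.065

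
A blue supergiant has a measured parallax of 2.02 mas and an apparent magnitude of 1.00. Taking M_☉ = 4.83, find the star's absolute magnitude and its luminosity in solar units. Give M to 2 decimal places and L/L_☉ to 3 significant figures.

d = 1/p = 1000/2.02 mas = 495.0 pc
M = m − 5 log₁₀ d + 5 = 1.00 − 5·2.6946 + 5 = -7.473
M − M_☉ = -7.473 − 4.83 = -12.303
L/L_☉ = 10^(−0.4 × -12.303) = 83430

M ≈ -7.47; L/L_☉ ≈ 83400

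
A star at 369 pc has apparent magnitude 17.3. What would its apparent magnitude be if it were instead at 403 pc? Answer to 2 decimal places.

m ≈ 17.49

Flux ∝ 1/d², so Δm = 5 log₁₀(d₂/d₁) = 5 log₁₀(403/369) = 0.191
m₂ = m₁ + Δm = 17.3 + (0.191) = 17.491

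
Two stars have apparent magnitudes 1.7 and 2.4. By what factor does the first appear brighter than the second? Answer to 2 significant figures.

1.9

Magnitude difference = -0.7
Flux ratio = 10^(−0.4 Δm) = 10^(−0.4 × -0.7) = 10^0.280 = 1.905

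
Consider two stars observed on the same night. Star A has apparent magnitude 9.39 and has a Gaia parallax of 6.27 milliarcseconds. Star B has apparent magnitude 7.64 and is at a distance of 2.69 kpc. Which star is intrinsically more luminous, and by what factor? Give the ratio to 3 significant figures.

Star B is more luminous, by a factor of 1430.

Star A: p = 6.27 mas = 6.27×10^-3″ → d = 1/p = 159.5 pc
Star A: M = m − 5 log₁₀ d + 5 = 9.39 − 5·2.2027 + 5 = 3.376
Star B: d = 2.69 kpc = 2690 pc
Star B: M = m − 5 log₁₀ d + 5 = 7.64 − 5·3.4298 + 5 = -4.509
ΔM = M_A − M_B = 3.376 − (-4.509) = 7.885; smaller M is more luminous → Star B.
L ratio = 10^(0.4 |ΔM|) = 10^3.154 = 1426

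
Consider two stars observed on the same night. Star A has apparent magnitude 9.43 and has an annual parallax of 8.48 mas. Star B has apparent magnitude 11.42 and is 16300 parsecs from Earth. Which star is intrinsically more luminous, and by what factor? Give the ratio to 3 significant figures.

Star B is more luminous, by a factor of 3060.

Star A: p = 8.48 mas = 8.48×10^-3″ → d = 1/p = 117.9 pc
Star A: M = m − 5 log₁₀ d + 5 = 9.43 − 5·2.0716 + 5 = 4.072
Star B: M = m − 5 log₁₀ d + 5 = 11.42 − 5·4.2122 + 5 = -4.641
ΔM = M_A − M_B = 4.072 − (-4.641) = 8.713; smaller M is more luminous → Star B.
L ratio = 10^(0.4 |ΔM|) = 10^3.485 = 3056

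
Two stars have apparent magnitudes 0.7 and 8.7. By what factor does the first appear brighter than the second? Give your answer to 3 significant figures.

1580

Δm = 0.7 − (8.7) = -8.0
Flux ratio = 10^(−0.4 Δm) = 10^(−0.4 × -8.0) = 10^3.200 = 1585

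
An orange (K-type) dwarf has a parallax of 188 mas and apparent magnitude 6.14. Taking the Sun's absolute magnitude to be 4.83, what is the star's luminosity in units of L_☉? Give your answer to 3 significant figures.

d = 1/p = 1000/188 mas = 5.319 pc
M = m − 5 log₁₀ d + 5 = 6.14 − 5·0.7258 + 5 = 7.511
M − M_☉ = 7.511 − 4.83 = 2.681
L/L_☉ = 10^(−0.4 × 2.681) = 0.08466

L/L_☉ ≈ 0.0847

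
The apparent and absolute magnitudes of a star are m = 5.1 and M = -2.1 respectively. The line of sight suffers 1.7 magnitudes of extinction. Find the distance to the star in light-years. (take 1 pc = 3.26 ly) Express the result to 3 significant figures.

d ≈ 410 ly

m − M = 5 log₁₀(d/10 pc) + A  ⇒  5.1 − (-2.1) − 1.7 = 5 log₁₀(d/10)
5.500 = 5 log₁₀(d/10)
log₁₀ d = (m − M − A)/5 + 1 = 2.1000
d = 10^2.1000 = 125.9 pc
= 410.4 ly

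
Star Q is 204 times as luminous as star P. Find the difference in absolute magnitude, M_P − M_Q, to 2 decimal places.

M_P − M_Q ≈ 5.77

Pogson: ΔM = −2.5 log₁₀(ratio) = −2.5 log₁₀(204) = −2.5 × 2.3096 = -5.774
Star Q is brighter so has the smaller magnitude: M_P − M_Q is positive.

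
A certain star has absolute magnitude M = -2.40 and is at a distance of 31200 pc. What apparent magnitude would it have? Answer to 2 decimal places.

m = M + 5 log₁₀ d − 5 = -2.40 + 5·4.4942 − 5 = 15.071

m ≈ 15.07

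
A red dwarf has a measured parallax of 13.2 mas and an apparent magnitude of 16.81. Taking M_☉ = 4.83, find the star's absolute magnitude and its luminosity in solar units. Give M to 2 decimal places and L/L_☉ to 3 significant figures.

d = 1/p = 1000/13.2 mas = 75.76 pc
M = m − 5 log₁₀ d + 5 = 16.81 − 5·1.8794 + 5 = 12.413
M − M_☉ = 12.413 − 4.83 = 7.583
L/L_☉ = 10^(−0.4 × 7.583) = 9.265×10^-4

M ≈ 12.41; L/L_☉ ≈ 9.27×10^-4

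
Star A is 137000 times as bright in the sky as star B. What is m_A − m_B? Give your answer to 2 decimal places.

Pogson: Δm = −2.5 log₁₀(ratio) = −2.5 log₁₀(137000) = −2.5 × 5.1367 = -12.842
Star A is brighter, so it has the smaller magnitude: the difference is negative.

m_A − m_B ≈ -12.84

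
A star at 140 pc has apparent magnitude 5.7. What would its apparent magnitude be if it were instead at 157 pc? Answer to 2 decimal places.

m ≈ 5.95

Flux ∝ 1/d², so Δm = 5 log₁₀(d₂/d₁) = 5 log₁₀(157/140) = 0.249
m₂ = m₁ + Δm = 5.7 + (0.249) = 5.949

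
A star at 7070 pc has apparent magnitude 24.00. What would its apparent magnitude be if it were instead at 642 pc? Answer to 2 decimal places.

m ≈ 18.79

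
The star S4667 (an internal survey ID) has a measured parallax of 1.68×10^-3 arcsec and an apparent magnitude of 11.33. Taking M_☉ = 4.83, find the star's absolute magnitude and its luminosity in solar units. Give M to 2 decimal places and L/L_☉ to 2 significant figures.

d = 1/p = 1/1.68×10^-3″ = 595.2 pc
M = m − 5 log₁₀ d + 5 = 11.33 − 5·2.7747 + 5 = 2.457
M − M_☉ = 2.457 − 4.83 = -2.373
L/L_☉ = 10^(−0.4 × -2.373) = 8.900

M ≈ 2.46; L/L_☉ ≈ 8.9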